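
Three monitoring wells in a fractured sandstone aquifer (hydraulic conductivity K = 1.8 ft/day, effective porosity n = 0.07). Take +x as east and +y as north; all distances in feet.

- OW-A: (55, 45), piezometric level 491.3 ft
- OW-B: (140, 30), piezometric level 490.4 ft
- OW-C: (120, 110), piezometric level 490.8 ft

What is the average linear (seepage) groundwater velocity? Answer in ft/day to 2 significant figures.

0.27 ft/day

With h = a·x + b·y + c and OW-A as origin, the differences give:
  85·a + (-15)·b = -0.9
  65·a + 65·b = -0.5
Eliminate b (×65 and ×(-15), subtract): 6500·a = -66.00 → a = ∂h/∂x = -0.01015
Back-substitute: b = ∂h/∂y = +0.002462.
|∇h| = √(-0.01015² + 0.002462²) = 0.01044
Seepage velocity v = K·i/n = 1.8 × 0.01044 / 0.07 = 0.2685 ft/day.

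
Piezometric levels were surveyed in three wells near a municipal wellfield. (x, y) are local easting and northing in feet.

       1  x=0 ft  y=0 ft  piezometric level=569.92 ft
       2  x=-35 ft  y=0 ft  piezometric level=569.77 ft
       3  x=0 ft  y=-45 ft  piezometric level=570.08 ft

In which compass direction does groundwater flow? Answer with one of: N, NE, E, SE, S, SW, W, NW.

∂h/∂x = (569.77 − 569.92) / (-35 − 0) = +0.004286
∂h/∂y = (570.08 − 569.92) / (-45 − 0) = -0.003556
Flow = −∇h = (-0.004286 east, +0.003556 north), which points northwest.

NW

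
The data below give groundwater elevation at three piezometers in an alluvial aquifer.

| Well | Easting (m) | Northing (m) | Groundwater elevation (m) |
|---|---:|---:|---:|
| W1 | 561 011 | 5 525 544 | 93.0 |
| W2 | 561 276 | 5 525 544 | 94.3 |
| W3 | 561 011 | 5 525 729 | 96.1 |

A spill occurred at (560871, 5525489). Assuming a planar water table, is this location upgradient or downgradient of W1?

downgradient

∂h/∂x = (94.3 − 93.0) / (561276 − 561011) = +0.004906
∂h/∂y = (96.1 − 93.0) / (5525729 − 5525544) = +0.01676
Head at (560871, 5525489) = 93.0 + (+0.004906)·(-140) + (+0.01676)·(-55) = 91.39 m.
That is lower than the 93.0 m at W1, so the point is downgradient.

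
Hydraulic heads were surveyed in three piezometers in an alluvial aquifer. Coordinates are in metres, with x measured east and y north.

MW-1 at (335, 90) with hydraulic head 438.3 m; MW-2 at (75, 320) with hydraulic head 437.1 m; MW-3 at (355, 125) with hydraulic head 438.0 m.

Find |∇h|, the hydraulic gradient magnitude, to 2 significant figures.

With h = a·x + b·y + c and MW-1 as origin, the differences give:
  (-260)·a + 230·b = -1.2
  20·a + 35·b = -0.3
Eliminate b (×35 and ×230, subtract): -13700·a = 27.00 → a = ∂h/∂x = -0.001971
Back-substitute: b = ∂h/∂y = -0.007445.
|∇h| = √(-0.001971² + -0.007445²) = 0.007701

0.0077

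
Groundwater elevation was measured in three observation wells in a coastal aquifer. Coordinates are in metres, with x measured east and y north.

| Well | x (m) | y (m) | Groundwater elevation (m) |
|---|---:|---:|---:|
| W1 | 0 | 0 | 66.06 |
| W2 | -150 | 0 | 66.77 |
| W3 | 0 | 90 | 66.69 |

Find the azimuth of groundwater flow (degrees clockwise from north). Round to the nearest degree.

∂h/∂x = (66.77 − 66.06) / (-150 − 0) = -0.004733
∂h/∂y = (66.69 − 66.06) / (90 − 0) = +0.007000
Flow direction (−∇h) has components (+0.004733 E, -0.007000 N).
Azimuth = atan2(E, N) = atan2(+0.004733, -0.007000) = 145.9° ≈ 146°.

146°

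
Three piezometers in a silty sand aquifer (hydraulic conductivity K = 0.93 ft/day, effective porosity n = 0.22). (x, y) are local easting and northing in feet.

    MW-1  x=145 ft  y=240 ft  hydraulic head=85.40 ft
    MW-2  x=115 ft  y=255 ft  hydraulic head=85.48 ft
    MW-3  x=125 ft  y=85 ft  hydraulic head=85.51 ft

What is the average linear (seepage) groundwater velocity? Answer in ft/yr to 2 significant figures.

4.4 ft/yr

Three-point gradient (reference MW-1): Δ to MW-2 = (-30, 15, +0.08), Δ to MW-3 = (-20, -155, +0.11).
∂h/∂x = -0.002838, ∂h/∂y = -0.0003434 (det = 4950).
|∇h| = √(-0.002838² + -0.0003434²) = 0.002859
Seepage velocity v = K·i/n = 0.93 × 0.002859 / 0.22 = 0.01209 ft/day = 4.416 ft/yr.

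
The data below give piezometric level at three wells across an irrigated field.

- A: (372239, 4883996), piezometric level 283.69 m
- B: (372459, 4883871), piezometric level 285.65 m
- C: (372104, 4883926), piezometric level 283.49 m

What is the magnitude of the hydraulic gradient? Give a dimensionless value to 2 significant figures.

With h = a·x + b·y + c and A as origin, the differences give:
  220·a + (-125)·b = +1.96
  (-135)·a + (-70)·b = -0.20
Eliminate b (×(-70) and ×(-125), subtract): -32275·a = -162.200 → a = ∂h/∂x = +0.005026
Back-substitute: b = ∂h/∂y = -0.006835.
|∇h| = √(0.005026² + -0.006835²) = 0.008484

0.0085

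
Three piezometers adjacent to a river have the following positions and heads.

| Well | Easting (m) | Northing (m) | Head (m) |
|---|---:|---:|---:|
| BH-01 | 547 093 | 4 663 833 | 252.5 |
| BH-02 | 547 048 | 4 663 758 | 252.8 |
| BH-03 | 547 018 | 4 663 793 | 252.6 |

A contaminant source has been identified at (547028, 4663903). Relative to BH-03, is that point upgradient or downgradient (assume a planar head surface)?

Differences from BH-01: to BH-02 (Δx, Δy, Δh) = (-45, -75, +0.3); to BH-03 = (-75, -40, +0.1).
Solve a·Δx + b·Δy = Δh: det = (-45)·(-40) − (-75)·(-75) = -3825.
∂h/∂x = [(+0.3)·(-40) − (+0.1)·(-75)] / -3825 = +0.001176
∂h/∂y = [(-45)·(+0.1) − (-75)·(+0.3)] / -3825 = -0.004706
Head at (547028, 4663903) = 252.5 + (+0.001176)·(-65) + (-0.004706)·(70) = 252.09 m.
That is lower than the 252.6 m at BH-03, so the point is downgradient.

downgradient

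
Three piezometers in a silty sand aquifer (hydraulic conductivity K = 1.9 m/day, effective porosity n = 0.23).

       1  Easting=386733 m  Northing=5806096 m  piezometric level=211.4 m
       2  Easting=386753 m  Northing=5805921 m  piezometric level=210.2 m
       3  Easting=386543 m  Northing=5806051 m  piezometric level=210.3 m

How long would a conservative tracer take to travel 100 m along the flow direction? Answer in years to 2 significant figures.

4.0 years

Differences from 1: to 2 (Δx, Δy, Δh) = (20, -175, -1.2); to 3 = (-190, -45, -1.1).
Solve a·Δx + b·Δy = Δh: det = 20·(-45) − (-190)·(-175) = -34150.
∂h/∂x = [(-1.2)·(-45) − (-1.1)·(-175)] / -34150 = +0.004056
∂h/∂y = [20·(-1.1) − (-190)·(-1.2)] / -34150 = +0.007321
|∇h| = √(0.004056² + 0.007321²) = 0.008369
Seepage velocity v = K·i/n = 1.9 × 0.008369 / 0.23 = 0.06914 m/day.
t = 100 / 0.06914 = 1446 days = 3.96 years.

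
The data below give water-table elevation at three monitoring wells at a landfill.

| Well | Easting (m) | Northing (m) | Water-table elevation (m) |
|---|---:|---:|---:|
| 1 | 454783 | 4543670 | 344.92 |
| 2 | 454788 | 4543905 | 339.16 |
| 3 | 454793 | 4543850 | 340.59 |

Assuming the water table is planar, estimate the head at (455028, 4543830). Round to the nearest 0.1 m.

With h = a·x + b·y + c and 1 as origin, the differences give:
  5·a + 235·b = -5.76
  10·a + 180·b = -4.33
Eliminate b (×180 and ×235, subtract): -1450·a = -19.250 → a = ∂h/∂x = +0.01328
Back-substitute: b = ∂h/∂y = -0.02479.
h(455028, 4543830) = 344.92 + (+0.01328)·(245) + (-0.02479)·(160) = 344.92 +3.253 -3.967 = 344.206 m.

344.2 m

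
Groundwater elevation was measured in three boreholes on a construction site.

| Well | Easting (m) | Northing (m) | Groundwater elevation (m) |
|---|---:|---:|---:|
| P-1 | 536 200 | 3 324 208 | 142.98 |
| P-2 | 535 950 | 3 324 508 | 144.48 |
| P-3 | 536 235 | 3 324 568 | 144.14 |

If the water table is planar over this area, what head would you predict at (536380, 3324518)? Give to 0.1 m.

Differences from P-1: to P-2 (Δx, Δy, Δh) = (-250, 300, +1.50); to P-3 = (35, 360, +1.16).
Determinant of the coordinate differences = (-250)·360 − 35·300 = -100500.
∂h/∂x = [(+1.50)·360 − (+1.16)·300] / -100500 = -0.001910
∂h/∂y = [(-250)·(+1.16) − 35·(+1.50)] / -100500 = +0.003408
h(536380, 3324518) = 142.98 + (-0.001910)·(180) + (+0.003408)·(310) = 142.98 -0.344 +1.056 = 143.693 m.

143.7 m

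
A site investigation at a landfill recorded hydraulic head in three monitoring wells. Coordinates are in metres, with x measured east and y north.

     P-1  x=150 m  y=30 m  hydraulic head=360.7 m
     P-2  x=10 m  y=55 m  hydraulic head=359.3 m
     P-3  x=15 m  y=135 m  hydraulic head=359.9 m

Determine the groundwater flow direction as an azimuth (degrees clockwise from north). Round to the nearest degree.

Differences from P-1: to P-2 (Δx, Δy, Δh) = (-140, 25, -1.4); to P-3 = (-135, 105, -0.8).
Determinant of the coordinate differences = (-140)·105 − (-135)·25 = -11325.
∂h/∂x = [(-1.4)·105 − (-0.8)·25] / -11325 = +0.01121
∂h/∂y = [(-140)·(-0.8) − (-135)·(-1.4)] / -11325 = +0.006799
Flow direction (−∇h) has components (-0.01121 E, -0.006799 N).
Azimuth = atan2(E, N) = atan2(-0.01121, -0.006799) = 238.8° ≈ 239°.

239°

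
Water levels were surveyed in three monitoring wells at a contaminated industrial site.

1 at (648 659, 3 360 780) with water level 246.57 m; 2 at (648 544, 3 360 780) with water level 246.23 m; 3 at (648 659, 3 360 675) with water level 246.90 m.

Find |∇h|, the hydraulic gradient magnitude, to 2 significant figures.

∂h/∂x = (246.23 − 246.57) / (648544 − 648659) = +0.002957
∂h/∂y = (246.90 − 246.57) / (3360675 − 3360780) = -0.003143
|∇h| = √(0.002957² + -0.003143²) = 0.004315

0.0043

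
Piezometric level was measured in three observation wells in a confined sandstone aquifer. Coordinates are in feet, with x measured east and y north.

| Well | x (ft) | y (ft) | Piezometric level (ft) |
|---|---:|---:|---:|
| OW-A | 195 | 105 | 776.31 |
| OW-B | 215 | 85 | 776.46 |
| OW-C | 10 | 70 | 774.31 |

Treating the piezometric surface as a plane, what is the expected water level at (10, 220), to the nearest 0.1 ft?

Differences from OW-A: to OW-B (Δx, Δy, Δh) = (20, -20, +0.15); to OW-C = (-185, -35, -2.00).
Determinant of the coordinate differences = 20·(-35) − (-185)·(-20) = -4400.
∂h/∂x = [(+0.15)·(-35) − (-2.00)·(-20)] / -4400 = +0.01028
∂h/∂y = [20·(-2.00) − (-185)·(+0.15)] / -4400 = +0.002784
h(10, 220) = 776.31 + (+0.01028)·(-185) + (+0.002784)·(115) = 776.31 -1.903 +0.320 = 774.728 ft.

774.7 ft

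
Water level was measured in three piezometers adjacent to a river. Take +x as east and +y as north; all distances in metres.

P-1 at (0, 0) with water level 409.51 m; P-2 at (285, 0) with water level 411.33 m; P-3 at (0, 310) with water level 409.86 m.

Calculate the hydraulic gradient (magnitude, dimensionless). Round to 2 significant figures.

∂h/∂x = (411.33 − 409.51) / (285 − 0) = +0.006386
∂h/∂y = (409.86 − 409.51) / (310 − 0) = +0.001129
|∇h| = √(0.006386² + 0.001129²) = 0.006485

0.0065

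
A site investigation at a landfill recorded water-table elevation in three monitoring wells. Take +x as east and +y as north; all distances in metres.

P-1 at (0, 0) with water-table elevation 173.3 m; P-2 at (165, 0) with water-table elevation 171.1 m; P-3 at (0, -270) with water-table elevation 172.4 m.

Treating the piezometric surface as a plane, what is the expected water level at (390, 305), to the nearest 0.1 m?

∂h/∂x = (171.1 − 173.3) / (165 − 0) = -0.01333
∂h/∂y = (172.4 − 173.3) / (-270 − 0) = +0.003333
h(390, 305) = 173.3 + (-0.01333)·(390) + (+0.003333)·(305) = 173.3 -5.200 +1.017 = 169.117 m.

169.1 m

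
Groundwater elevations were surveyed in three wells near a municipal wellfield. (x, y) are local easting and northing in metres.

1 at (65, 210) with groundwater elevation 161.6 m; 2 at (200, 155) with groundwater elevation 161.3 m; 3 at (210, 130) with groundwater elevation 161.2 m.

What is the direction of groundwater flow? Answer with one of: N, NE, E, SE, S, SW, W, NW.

Differences from 1: to 2 (Δx, Δy, Δh) = (135, -55, -0.3); to 3 = (145, -80, -0.4).
Solve a·Δx + b·Δy = Δh: det = 135·(-80) − 145·(-55) = -2825.
∂h/∂x = [(-0.3)·(-80) − (-0.4)·(-55)] / -2825 = -0.0007080
∂h/∂y = [135·(-0.4) − 145·(-0.3)] / -2825 = +0.003717
Flow = −∇h = (+0.0007080 east, -0.003717 north), which points south.

S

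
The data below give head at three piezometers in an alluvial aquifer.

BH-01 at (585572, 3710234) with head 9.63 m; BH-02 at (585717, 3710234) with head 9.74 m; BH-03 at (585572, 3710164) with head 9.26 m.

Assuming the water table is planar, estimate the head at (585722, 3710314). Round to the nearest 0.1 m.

10.2 m

∂h/∂x = (9.74 − 9.63) / (585717 − 585572) = +0.0007586
∂h/∂y = (9.26 − 9.63) / (3710164 − 3710234) = +0.005286
h(585722, 3710314) = 9.63 + (+0.0007586)·(150) + (+0.005286)·(80) = 9.63 +0.114 +0.423 = 10.167 m.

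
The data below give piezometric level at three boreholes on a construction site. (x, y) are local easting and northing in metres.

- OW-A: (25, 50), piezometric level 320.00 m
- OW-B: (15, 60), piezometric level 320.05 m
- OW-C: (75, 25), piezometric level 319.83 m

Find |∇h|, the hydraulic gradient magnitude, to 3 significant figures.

0.00367

Taking OW-A as reference: OW-B−OW-A = (-10, 10, +0.05); OW-C−OW-A = (50, -25, -0.17).
Solve a·Δx + b·Δy = Δh: det = (-10)·(-25) − 50·10 = -250.
∂h/∂x = [(+0.05)·(-25) − (-0.17)·10] / -250 = -0.001800
∂h/∂y = [(-10)·(-0.17) − 50·(+0.05)] / -250 = +0.003200
|∇h| = √(-0.001800² + 0.003200²) = 0.003672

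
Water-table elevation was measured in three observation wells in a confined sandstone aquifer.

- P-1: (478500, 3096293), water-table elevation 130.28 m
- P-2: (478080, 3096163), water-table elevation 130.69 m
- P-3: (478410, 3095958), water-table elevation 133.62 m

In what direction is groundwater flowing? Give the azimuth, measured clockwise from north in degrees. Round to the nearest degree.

With h = a·x + b·y + c and P-1 as origin, the differences give:
  (-420)·a + (-130)·b = +0.41
  (-90)·a + (-335)·b = +3.34
Eliminate b (×(-335) and ×(-130), subtract): 129000·a = 296.850 → a = ∂h/∂x = +0.002301
Back-substitute: b = ∂h/∂y = -0.01059.
Flow direction (−∇h) has components (-0.002301 E, +0.01059 N).
Azimuth = atan2(E, N) = atan2(-0.002301, +0.01059) = 347.7° ≈ 348°.

348°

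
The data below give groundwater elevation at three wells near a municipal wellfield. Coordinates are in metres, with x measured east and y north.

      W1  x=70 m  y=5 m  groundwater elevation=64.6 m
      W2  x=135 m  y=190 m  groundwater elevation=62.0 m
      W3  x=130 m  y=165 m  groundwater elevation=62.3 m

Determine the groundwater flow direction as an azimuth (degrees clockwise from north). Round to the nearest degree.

056°

Taking W1 as reference: W2−W1 = (65, 185, -2.6); W3−W1 = (60, 160, -2.3).
Determinant of the coordinate differences = 65·160 − 60·185 = -700.
∂h/∂x = [(-2.6)·160 − (-2.3)·185] / -700 = -0.01357
∂h/∂y = [65·(-2.3) − 60·(-2.6)] / -700 = -0.009286
Flow direction (−∇h) has components (+0.01357 E, +0.009286 N).
Azimuth = atan2(E, N) = atan2(+0.01357, +0.009286) = 55.6° ≈ 056°.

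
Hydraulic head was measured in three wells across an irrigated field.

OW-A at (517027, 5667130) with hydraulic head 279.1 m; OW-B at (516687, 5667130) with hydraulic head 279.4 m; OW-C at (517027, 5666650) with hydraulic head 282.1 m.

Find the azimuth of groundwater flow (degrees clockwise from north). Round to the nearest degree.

008°

∂h/∂x = (279.4 − 279.1) / (516687 − 517027) = -0.0008824
∂h/∂y = (282.1 − 279.1) / (5666650 − 5667130) = -0.006250
Flow direction (−∇h) has components (+0.0008824 E, +0.006250 N).
Azimuth = atan2(E, N) = atan2(+0.0008824, +0.006250) = 8.0° ≈ 008°.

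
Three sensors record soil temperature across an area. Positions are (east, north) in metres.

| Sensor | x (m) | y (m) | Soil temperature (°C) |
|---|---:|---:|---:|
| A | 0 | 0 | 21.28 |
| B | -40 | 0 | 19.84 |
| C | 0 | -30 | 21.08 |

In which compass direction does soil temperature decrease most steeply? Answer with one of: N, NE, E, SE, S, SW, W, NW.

∂T/∂x = (19.84 − 21.28) / (-40 − 0) = +0.03600
∂T/∂y = (21.08 − 21.28) / (-30 − 0) = +0.006667
Steepest decrease is along −∇f = (-0.03600 E, -0.006667 N) → west.

W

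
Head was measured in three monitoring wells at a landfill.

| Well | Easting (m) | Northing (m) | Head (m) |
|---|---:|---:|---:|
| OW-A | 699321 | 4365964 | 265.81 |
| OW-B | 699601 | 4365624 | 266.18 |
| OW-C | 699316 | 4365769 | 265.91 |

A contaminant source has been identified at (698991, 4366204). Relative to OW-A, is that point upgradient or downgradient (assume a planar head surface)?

Three-point gradient (reference OW-A): Δ to OW-B = (280, -340, +0.37), Δ to OW-C = (-5, -195, +0.10).
∂h/∂x = +0.0006776, ∂h/∂y = -0.0005302 (det = -56300).
Head at (698991, 4366204) = 265.81 + (+0.0006776)·(-330) + (-0.0005302)·(240) = 265.46 m.
That is lower than the 265.81 m at OW-A, so the point is downgradient.

downgradient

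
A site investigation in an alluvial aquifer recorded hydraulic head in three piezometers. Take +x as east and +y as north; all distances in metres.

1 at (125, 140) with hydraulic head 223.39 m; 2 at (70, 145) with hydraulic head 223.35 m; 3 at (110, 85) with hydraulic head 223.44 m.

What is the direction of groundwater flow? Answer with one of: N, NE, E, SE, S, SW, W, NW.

Taking 1 as reference: 2−1 = (-55, 5, -0.04); 3−1 = (-15, -55, +0.05).
Determinant of the coordinate differences = (-55)·(-55) − (-15)·5 = 3100.
∂h/∂x = [(-0.04)·(-55) − (+0.05)·5] / 3100 = +0.0006290
∂h/∂y = [(-55)·(+0.05) − (-15)·(-0.04)] / 3100 = -0.001081
Flow = −∇h = (-0.0006290 east, +0.001081 north), which points northwest.

NW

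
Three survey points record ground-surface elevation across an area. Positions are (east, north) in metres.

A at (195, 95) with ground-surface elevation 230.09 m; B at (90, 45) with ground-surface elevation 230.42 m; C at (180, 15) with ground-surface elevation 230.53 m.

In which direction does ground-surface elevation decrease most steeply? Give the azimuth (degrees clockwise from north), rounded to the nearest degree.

Three-point gradient (reference A): Δ to B = (-105, -50, +0.33), Δ to C = (-15, -80, +0.44).
∂z/∂x = -0.0005752, ∂z/∂y = -0.005392 (det = 7650).
Steepest decrease is along −∇f: components (+0.0005752 E, +0.005392 N).
Azimuth = atan2(+0.0005752, +0.005392) = 6.1° ≈ 006°.

006°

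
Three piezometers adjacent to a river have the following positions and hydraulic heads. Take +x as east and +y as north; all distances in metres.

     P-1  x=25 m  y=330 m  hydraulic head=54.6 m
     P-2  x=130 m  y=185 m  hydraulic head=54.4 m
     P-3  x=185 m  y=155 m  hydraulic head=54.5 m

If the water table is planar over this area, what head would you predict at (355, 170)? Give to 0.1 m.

55.3 m

Three-point gradient (reference P-1): Δ to P-2 = (105, -145, -0.2), Δ to P-3 = (160, -175, -0.1).
∂h/∂x = +0.004249, ∂h/∂y = +0.004456 (det = 4825).
h(355, 170) = 54.6 + (+0.004249)·(330) + (+0.004456)·(-160) = 54.6 +1.402 -0.713 = 55.289 m.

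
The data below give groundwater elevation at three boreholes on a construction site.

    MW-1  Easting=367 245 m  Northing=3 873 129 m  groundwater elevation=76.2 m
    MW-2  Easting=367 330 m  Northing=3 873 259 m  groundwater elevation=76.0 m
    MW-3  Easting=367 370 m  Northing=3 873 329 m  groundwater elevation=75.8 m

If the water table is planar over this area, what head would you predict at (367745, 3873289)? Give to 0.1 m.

With h = a·x + b·y + c and MW-1 as origin, the differences give:
  85·a + 130·b = -0.2
  125·a + 200·b = -0.4
Eliminate b (×200 and ×130, subtract): 750·a = 12.00 → a = ∂h/∂x = +0.01600
Back-substitute: b = ∂h/∂y = -0.01200.
h(367745, 3873289) = 76.2 + (+0.01600)·(500) + (-0.01200)·(160) = 76.2 +8.000 -1.920 = 82.280 m.

82.3 m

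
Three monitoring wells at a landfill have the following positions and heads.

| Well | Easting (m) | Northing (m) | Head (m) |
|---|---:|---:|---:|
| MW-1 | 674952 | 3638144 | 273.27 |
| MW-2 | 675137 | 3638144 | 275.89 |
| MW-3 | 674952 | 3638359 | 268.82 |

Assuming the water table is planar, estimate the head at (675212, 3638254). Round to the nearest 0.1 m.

∂h/∂x = (275.89 − 273.27) / (675137 − 674952) = +0.01416
∂h/∂y = (268.82 − 273.27) / (3638359 − 3638144) = -0.02070
h(675212, 3638254) = 273.27 + (+0.01416)·(260) + (-0.02070)·(110) = 273.27 +3.682 -2.277 = 274.675 m.

274.7 m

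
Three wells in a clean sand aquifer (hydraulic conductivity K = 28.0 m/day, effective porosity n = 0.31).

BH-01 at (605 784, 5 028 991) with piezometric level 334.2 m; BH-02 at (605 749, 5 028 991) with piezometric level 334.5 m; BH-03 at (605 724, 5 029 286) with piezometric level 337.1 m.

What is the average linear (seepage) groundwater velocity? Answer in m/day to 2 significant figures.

1.1 m/day

Taking BH-01 as reference: BH-02−BH-01 = (-35, 0, +0.3); BH-03−BH-01 = (-60, 295, +2.9).
Determinant of the coordinate differences = (-35)·295 − (-60)·0 = -10325.
∂h/∂x = [(+0.3)·295 − (+2.9)·0] / -10325 = -0.008571
∂h/∂y = [(-35)·(+2.9) − (-60)·(+0.3)] / -10325 = +0.008087
|∇h| = √(-0.008571² + 0.008087²) = 0.01178
Seepage velocity v = K·i/n = 28.0 × 0.01178 / 0.31 = 1.064 m/day.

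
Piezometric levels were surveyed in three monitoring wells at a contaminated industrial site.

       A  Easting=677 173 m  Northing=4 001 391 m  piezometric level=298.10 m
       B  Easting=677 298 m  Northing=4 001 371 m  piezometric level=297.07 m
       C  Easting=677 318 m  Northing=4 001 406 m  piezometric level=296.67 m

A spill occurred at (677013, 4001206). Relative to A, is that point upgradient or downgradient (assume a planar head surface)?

upgradient

Taking A as reference: B−A = (125, -20, -1.03); C−A = (145, 15, -1.43).
Solve a·Δx + b·Δy = Δh: det = 125·15 − 145·(-20) = 4775.
∂h/∂x = [(-1.03)·15 − (-1.43)·(-20)] / 4775 = -0.009225
∂h/∂y = [125·(-1.43) − 145·(-1.03)] / 4775 = -0.006157
Head at (677013, 4001206) = 298.10 + (-0.009225)·(-160) + (-0.006157)·(-185) = 300.72 m.
That is higher than the 298.10 m at A, so the point is upgradient.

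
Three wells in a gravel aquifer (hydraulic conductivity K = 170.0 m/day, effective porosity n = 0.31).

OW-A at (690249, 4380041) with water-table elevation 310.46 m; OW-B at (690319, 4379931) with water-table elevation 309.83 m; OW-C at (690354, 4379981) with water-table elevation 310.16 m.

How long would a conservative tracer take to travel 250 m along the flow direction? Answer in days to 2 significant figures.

74 days

Differences from OW-A: to OW-B (Δx, Δy, Δh) = (70, -110, -0.63); to OW-C = (105, -60, -0.30).
Determinant of the coordinate differences = 70·(-60) − 105·(-110) = 7350.
∂h/∂x = [(-0.63)·(-60) − (-0.30)·(-110)] / 7350 = +0.0006531
∂h/∂y = [70·(-0.30) − 105·(-0.63)] / 7350 = +0.006143
|∇h| = √(0.0006531² + 0.006143²) = 0.006178
Seepage velocity v = K·i/n = 170.0 × 0.006178 / 0.31 = 3.388 m/day.
t = 250 / 3.388 = 73.79 days.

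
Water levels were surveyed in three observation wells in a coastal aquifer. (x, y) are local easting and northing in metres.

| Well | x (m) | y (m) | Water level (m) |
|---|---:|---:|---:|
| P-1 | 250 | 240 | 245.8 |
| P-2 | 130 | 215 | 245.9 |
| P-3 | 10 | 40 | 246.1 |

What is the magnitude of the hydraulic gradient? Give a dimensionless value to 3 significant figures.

0.000963

With h = a·x + b·y + c and P-1 as origin, the differences give:
  (-120)·a + (-25)·b = +0.1
  (-240)·a + (-200)·b = +0.3
Eliminate b (×(-200) and ×(-25), subtract): 18000·a = -12.50 → a = ∂h/∂x = -0.0006944
Back-substitute: b = ∂h/∂y = -0.0006667.
|∇h| = √(-0.0006944² + -0.0006667²) = 0.0009626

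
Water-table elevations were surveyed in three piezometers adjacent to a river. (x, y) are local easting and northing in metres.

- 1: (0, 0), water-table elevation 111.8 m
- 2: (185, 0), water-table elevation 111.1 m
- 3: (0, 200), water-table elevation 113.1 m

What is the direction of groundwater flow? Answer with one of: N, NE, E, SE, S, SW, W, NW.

∂h/∂x = (111.1 − 111.8) / (185 − 0) = -0.003784
∂h/∂y = (113.1 − 111.8) / (200 − 0) = +0.006500
Flow = −∇h = (+0.003784 east, -0.006500 north), which points southeast.

SE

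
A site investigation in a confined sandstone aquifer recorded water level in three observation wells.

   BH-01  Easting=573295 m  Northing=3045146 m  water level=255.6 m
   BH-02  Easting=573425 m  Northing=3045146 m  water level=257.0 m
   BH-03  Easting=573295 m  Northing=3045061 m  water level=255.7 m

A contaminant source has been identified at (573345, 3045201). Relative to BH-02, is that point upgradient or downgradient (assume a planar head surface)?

downgradient

∂h/∂x = (257.0 − 255.6) / (573425 − 573295) = +0.01077
∂h/∂y = (255.7 − 255.6) / (3045061 − 3045146) = -0.001176
Head at (573345, 3045201) = 255.6 + (+0.01077)·(50) + (-0.001176)·(55) = 256.07 m.
That is lower than the 257.0 m at BH-02, so the point is downgradient.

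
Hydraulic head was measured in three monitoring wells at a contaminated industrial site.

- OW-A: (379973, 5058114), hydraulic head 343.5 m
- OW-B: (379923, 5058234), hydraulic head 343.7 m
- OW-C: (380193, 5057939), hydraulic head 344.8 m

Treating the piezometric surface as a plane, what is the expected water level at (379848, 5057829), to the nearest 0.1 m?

Taking OW-A as reference: OW-B−OW-A = (-50, 120, +0.2); OW-C−OW-A = (220, -175, +1.3).
Determinant of the coordinate differences = (-50)·(-175) − 220·120 = -17650.
∂h/∂x = [(+0.2)·(-175) − (+1.3)·120] / -17650 = +0.01082
∂h/∂y = [(-50)·(+1.3) − 220·(+0.2)] / -17650 = +0.006176
h(379848, 5057829) = 343.5 + (+0.01082)·(-125) + (+0.006176)·(-285) = 343.5 -1.353 -1.760 = 340.387 m.

340.4 m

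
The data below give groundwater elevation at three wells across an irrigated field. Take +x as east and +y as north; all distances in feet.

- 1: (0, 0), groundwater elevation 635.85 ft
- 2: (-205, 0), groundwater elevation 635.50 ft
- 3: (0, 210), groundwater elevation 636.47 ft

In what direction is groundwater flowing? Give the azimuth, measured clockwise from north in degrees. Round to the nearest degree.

210°

∂h/∂x = (635.50 − 635.85) / (-205 − 0) = +0.001707
∂h/∂y = (636.47 − 635.85) / (210 − 0) = +0.002952
Flow direction (−∇h) has components (-0.001707 E, -0.002952 N).
Azimuth = atan2(E, N) = atan2(-0.001707, -0.002952) = 210.0° ≈ 210°.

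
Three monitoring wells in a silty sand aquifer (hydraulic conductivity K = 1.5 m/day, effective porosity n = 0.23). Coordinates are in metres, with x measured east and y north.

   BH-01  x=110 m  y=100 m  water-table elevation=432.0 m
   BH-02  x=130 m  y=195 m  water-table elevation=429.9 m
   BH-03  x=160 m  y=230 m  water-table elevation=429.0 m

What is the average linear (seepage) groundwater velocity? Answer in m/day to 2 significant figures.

0.14 m/day

Taking BH-01 as reference: BH-02−BH-01 = (20, 95, -2.1); BH-03−BH-01 = (50, 130, -3.0).
Solve a·Δx + b·Δy = Δh: det = 20·130 − 50·95 = -2150.
∂h/∂x = [(-2.1)·130 − (-3.0)·95] / -2150 = -0.005581
∂h/∂y = [20·(-3.0) − 50·(-2.1)] / -2150 = -0.02093
|∇h| = √(-0.005581² + -0.02093²) = 0.02166
Seepage velocity v = K·i/n = 1.5 × 0.02166 / 0.23 = 0.1413 m/day.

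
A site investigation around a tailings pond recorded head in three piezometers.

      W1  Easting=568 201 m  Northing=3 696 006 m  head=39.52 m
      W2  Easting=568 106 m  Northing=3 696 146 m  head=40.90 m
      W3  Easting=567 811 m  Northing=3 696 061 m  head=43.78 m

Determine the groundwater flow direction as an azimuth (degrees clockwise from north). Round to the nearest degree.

104°

With h = a·x + b·y + c and W1 as origin, the differences give:
  (-95)·a + 140·b = +1.38
  (-390)·a + 55·b = +4.26
Eliminate b (×55 and ×140, subtract): 49375·a = -520.500 → a = ∂h/∂x = -0.01054
Back-substitute: b = ∂h/∂y = +0.002704.
Flow direction (−∇h) has components (+0.01054 E, -0.002704 N).
Azimuth = atan2(E, N) = atan2(+0.01054, -0.002704) = 104.4° ≈ 104°.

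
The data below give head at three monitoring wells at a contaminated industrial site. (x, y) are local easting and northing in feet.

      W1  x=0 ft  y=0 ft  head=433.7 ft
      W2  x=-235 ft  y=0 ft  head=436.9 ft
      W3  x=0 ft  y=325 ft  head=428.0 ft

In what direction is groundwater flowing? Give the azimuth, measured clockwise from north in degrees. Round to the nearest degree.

∂h/∂x = (436.9 − 433.7) / (-235 − 0) = -0.01362
∂h/∂y = (428.0 − 433.7) / (325 − 0) = -0.01754
Flow direction (−∇h) has components (+0.01362 E, +0.01754 N).
Azimuth = atan2(E, N) = atan2(+0.01362, +0.01754) = 37.8° ≈ 038°.

038°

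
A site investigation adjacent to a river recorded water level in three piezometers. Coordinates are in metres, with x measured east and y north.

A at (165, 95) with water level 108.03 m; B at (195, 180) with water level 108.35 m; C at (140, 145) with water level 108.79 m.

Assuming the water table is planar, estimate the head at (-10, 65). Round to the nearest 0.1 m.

With h = a·x + b·y + c and A as origin, the differences give:
  30·a + 85·b = +0.32
  (-25)·a + 50·b = +0.76
Eliminate b (×50 and ×85, subtract): 3625·a = -48.600 → a = ∂h/∂x = -0.01341
Back-substitute: b = ∂h/∂y = +0.008497.
h(-10, 65) = 108.03 + (-0.01341)·(-175) + (+0.008497)·(-30) = 108.03 +2.346 -0.255 = 110.121 m.

110.1 m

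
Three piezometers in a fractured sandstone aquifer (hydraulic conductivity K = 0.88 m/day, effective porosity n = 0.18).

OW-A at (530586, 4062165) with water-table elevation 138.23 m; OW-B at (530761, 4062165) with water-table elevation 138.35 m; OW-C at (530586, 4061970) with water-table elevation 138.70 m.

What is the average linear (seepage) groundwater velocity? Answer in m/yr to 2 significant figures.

4.5 m/yr

∂h/∂x = (138.35 − 138.23) / (530761 − 530586) = +0.0006857
∂h/∂y = (138.70 − 138.23) / (4061970 − 4062165) = -0.002410
|∇h| = √(0.0006857² + -0.002410²) = 0.002506
Seepage velocity v = K·i/n = 0.88 × 0.002506 / 0.18 = 0.01225 m/day = 4.474 m/yr.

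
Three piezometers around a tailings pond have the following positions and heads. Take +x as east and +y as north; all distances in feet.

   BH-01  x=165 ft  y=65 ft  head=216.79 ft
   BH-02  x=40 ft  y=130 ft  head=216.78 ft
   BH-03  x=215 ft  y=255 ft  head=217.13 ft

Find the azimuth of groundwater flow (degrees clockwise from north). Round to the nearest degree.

Differences from BH-01: to BH-02 (Δx, Δy, Δh) = (-125, 65, -0.01); to BH-03 = (50, 190, +0.34).
Determinant of the coordinate differences = (-125)·190 − 50·65 = -27000.
∂h/∂x = [(-0.01)·190 − (+0.34)·65] / -27000 = +0.0008889
∂h/∂y = [(-125)·(+0.34) − 50·(-0.01)] / -27000 = +0.001556
Flow direction (−∇h) has components (-0.0008889 E, -0.001556 N).
Azimuth = atan2(E, N) = atan2(-0.0008889, -0.001556) = 209.7° ≈ 210°.

210°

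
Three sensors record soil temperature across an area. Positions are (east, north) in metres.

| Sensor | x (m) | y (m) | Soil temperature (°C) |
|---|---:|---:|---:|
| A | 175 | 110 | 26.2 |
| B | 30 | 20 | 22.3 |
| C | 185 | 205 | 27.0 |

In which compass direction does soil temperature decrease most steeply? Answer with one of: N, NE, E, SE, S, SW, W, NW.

W

With T = a·x + b·y + c and A as origin, the differences give:
  (-145)·a + (-90)·b = -3.9
  10·a + 95·b = +0.8
Eliminate b (×95 and ×(-90), subtract): -12875·a = -298.50 → a = ∂T/∂x = +0.02318
Back-substitute: b = ∂T/∂y = +0.005981.
Steepest decrease is along −∇f = (-0.02318 E, -0.005981 N) → west.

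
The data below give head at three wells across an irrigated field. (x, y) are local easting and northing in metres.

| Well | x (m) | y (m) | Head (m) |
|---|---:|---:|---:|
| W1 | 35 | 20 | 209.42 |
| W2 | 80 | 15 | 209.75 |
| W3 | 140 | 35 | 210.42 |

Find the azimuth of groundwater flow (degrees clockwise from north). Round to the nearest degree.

With h = a·x + b·y + c and W1 as origin, the differences give:
  45·a + (-5)·b = +0.33
  105·a + 15·b = +1.00
Eliminate b (×15 and ×(-5), subtract): 1200·a = 9.950 → a = ∂h/∂x = +0.008292
Back-substitute: b = ∂h/∂y = +0.008625.
Flow direction (−∇h) has components (-0.008292 E, -0.008625 N).
Azimuth = atan2(E, N) = atan2(-0.008292, -0.008625) = 223.9° ≈ 224°.

224°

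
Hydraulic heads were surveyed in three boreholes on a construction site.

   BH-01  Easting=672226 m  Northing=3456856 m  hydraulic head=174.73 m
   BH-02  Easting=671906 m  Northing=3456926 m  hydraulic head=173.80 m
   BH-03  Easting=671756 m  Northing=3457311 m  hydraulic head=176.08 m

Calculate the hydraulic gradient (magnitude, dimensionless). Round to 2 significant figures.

With h = a·x + b·y + c and BH-01 as origin, the differences give:
  (-320)·a + 70·b = -0.93
  (-470)·a + 455·b = +1.35
Eliminate b (×455 and ×70, subtract): -112700·a = -517.650 → a = ∂h/∂x = +0.004593
Back-substitute: b = ∂h/∂y = +0.007712.
|∇h| = √(0.004593² + 0.007712²) = 0.008976

0.0090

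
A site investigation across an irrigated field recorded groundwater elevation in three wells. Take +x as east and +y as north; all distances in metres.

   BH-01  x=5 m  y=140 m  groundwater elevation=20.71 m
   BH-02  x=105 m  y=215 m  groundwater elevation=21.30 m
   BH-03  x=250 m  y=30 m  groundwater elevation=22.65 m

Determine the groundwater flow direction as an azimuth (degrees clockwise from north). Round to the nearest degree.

283°

Taking BH-01 as reference: BH-02−BH-01 = (100, 75, +0.59); BH-03−BH-01 = (245, -110, +1.94).
Solve a·Δx + b·Δy = Δh: det = 100·(-110) − 245·75 = -29375.
∂h/∂x = [(+0.59)·(-110) − (+1.94)·75] / -29375 = +0.007163
∂h/∂y = [100·(+1.94) − 245·(+0.59)] / -29375 = -0.001683
Flow direction (−∇h) has components (-0.007163 E, +0.001683 N).
Azimuth = atan2(E, N) = atan2(-0.007163, +0.001683) = 283.2° ≈ 283°.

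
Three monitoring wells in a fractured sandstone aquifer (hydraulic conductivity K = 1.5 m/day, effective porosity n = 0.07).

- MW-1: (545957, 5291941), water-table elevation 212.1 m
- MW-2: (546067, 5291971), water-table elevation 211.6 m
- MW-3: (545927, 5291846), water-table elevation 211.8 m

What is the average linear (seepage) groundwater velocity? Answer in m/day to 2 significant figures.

With h = a·x + b·y + c and MW-1 as origin, the differences give:
  110·a + 30·b = -0.5
  (-30)·a + (-95)·b = -0.3
Eliminate b (×(-95) and ×30, subtract): -9550·a = 56.50 → a = ∂h/∂x = -0.005916
Back-substitute: b = ∂h/∂y = +0.005026.
|∇h| = √(-0.005916² + 0.005026²) = 0.007763
Seepage velocity v = K·i/n = 1.5 × 0.007763 / 0.07 = 0.1663 m/day.

0.17 m/day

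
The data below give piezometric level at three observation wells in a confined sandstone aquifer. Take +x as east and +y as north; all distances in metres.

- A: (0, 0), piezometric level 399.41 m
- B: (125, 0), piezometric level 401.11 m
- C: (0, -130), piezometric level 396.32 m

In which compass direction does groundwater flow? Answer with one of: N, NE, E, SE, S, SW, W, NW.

∂h/∂x = (401.11 − 399.41) / (125 − 0) = +0.01360
∂h/∂y = (396.32 − 399.41) / (-130 − 0) = +0.02377
Flow = −∇h = (-0.01360 east, -0.02377 north), which points southwest.

SW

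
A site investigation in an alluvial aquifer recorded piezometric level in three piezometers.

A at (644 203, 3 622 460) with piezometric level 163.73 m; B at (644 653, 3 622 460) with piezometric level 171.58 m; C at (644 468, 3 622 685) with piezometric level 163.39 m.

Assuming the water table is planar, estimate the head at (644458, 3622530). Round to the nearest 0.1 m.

166.6 m

Three-point gradient (reference A): Δ to B = (450, 0, +7.85), Δ to C = (265, 225, -0.34).
∂h/∂x = +0.01744, ∂h/∂y = -0.02206 (det = 101250).
h(644458, 3622530) = 163.73 + (+0.01744)·(255) + (-0.02206)·(70) = 163.73 +4.448 -1.544 = 166.634 m.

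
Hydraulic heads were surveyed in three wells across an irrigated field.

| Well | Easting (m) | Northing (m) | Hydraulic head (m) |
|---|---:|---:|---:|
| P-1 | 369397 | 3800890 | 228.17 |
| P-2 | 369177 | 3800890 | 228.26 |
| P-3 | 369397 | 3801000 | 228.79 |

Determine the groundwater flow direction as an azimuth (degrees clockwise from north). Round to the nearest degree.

176°

∂h/∂x = (228.26 − 228.17) / (369177 − 369397) = -0.0004091
∂h/∂y = (228.79 − 228.17) / (3801000 − 3800890) = +0.005636
Flow direction (−∇h) has components (+0.0004091 E, -0.005636 N).
Azimuth = atan2(E, N) = atan2(+0.0004091, -0.005636) = 175.8° ≈ 176°.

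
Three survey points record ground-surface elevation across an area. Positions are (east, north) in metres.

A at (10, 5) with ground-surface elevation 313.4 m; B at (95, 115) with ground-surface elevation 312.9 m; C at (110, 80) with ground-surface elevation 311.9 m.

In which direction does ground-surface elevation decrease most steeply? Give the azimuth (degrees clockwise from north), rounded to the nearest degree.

Taking A as reference: B−A = (85, 110, -0.5); C−A = (100, 75, -1.5).
Solve a·Δx + b·Δy = Δz: det = 85·75 − 100·110 = -4625.
∂z/∂x = [(-0.5)·75 − (-1.5)·110] / -4625 = -0.02757
∂z/∂y = [85·(-1.5) − 100·(-0.5)] / -4625 = +0.01676
Steepest decrease is along −∇f: components (+0.02757 E, -0.01676 N).
Azimuth = atan2(+0.02757, -0.01676) = 121.3° ≈ 121°.

121°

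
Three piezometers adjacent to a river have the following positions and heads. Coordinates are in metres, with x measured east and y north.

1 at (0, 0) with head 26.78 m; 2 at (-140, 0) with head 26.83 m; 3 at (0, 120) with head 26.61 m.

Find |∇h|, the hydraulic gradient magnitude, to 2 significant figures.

∂h/∂x = (26.83 − 26.78) / (-140 − 0) = -0.0003571
∂h/∂y = (26.61 − 26.78) / (120 − 0) = -0.001417
|∇h| = √(-0.0003571² + -0.001417²) = 0.001461

0.0015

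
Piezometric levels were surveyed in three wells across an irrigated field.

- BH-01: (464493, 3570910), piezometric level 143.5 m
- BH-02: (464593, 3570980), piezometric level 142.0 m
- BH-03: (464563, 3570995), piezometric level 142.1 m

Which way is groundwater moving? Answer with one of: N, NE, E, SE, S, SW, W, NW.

NE

Taking BH-01 as reference: BH-02−BH-01 = (100, 70, -1.5); BH-03−BH-01 = (70, 85, -1.4).
Solve a·Δx + b·Δy = Δh: det = 100·85 − 70·70 = 3600.
∂h/∂x = [(-1.5)·85 − (-1.4)·70] / 3600 = -0.008194
∂h/∂y = [100·(-1.4) − 70·(-1.5)] / 3600 = -0.009722
Flow = −∇h = (+0.008194 east, +0.009722 north), which points northeast.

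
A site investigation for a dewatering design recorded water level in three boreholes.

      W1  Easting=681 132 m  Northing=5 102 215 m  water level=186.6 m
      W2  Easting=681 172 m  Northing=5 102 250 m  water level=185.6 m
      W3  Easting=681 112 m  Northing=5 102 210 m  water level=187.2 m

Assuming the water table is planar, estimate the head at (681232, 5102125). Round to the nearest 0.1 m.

With h = a·x + b·y + c and W1 as origin, the differences give:
  40·a + 35·b = -1.0
  (-20)·a + (-5)·b = +0.6
Eliminate b (×(-5) and ×35, subtract): 500·a = -16.00 → a = ∂h/∂x = -0.03200
Back-substitute: b = ∂h/∂y = +0.008000.
h(681232, 5102125) = 186.6 + (-0.03200)·(100) + (+0.008000)·(-90) = 186.6 -3.200 -0.720 = 182.680 m.

182.7 m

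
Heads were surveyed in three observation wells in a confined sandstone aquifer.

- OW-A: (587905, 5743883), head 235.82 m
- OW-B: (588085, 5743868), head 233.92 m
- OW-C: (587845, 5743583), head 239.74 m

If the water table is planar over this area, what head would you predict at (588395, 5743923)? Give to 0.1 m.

229.8 m

Differences from OW-A: to OW-B (Δx, Δy, Δh) = (180, -15, -1.90); to OW-C = (-60, -300, +3.92).
Determinant of the coordinate differences = 180·(-300) − (-60)·(-15) = -54900.
∂h/∂x = [(-1.90)·(-300) − (+3.92)·(-15)] / -54900 = -0.01145
∂h/∂y = [180·(+3.92) − (-60)·(-1.90)] / -54900 = -0.01078
h(588395, 5743923) = 235.82 + (-0.01145)·(490) + (-0.01078)·(40) = 235.82 -5.612 -0.431 = 229.777 m.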